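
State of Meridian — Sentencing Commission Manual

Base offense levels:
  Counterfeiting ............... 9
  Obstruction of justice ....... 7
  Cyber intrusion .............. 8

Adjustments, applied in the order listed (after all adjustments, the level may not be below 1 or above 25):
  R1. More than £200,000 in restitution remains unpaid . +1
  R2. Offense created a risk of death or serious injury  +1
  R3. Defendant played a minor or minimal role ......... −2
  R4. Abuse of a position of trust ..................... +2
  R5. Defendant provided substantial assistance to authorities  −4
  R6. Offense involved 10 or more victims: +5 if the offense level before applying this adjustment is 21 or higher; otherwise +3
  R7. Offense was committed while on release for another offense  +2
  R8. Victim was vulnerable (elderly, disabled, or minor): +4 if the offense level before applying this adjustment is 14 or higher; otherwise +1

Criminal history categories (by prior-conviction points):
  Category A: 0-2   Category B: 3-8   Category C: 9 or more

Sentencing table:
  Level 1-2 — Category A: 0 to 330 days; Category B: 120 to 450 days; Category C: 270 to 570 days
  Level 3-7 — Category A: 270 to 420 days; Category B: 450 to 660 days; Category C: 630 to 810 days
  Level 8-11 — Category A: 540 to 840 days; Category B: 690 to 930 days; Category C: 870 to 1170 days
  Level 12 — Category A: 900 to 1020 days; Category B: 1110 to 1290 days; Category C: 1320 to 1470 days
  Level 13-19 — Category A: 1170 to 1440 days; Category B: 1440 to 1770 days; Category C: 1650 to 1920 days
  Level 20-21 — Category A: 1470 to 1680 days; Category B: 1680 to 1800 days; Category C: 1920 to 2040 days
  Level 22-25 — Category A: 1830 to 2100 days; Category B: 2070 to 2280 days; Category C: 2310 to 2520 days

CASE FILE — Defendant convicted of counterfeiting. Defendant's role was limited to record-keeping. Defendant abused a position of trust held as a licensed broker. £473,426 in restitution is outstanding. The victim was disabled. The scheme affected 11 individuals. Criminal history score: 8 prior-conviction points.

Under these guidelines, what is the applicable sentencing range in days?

Base offense level for counterfeiting: 9.
R1 applies: 9 + 1 = 10.
R2 does not apply.
R3 applies: 10 − 2 = 8.
R4 applies: 8 + 2 = 10.
R5 does not apply.
R6 applies (level before this adjustment is 10 < 21, so +3): 10 + 3 = 13.
R8 applies (level before this adjustment is 13 < 14, so +1): 13 + 1 = 14.
Final offense level: 14.
Criminal history: 8 prior points → Category B (3-8).
Level 14 falls in the 13-19 band.
Grid: Level 13-19 × Category B = 1440-1770 days.

1440-1770 days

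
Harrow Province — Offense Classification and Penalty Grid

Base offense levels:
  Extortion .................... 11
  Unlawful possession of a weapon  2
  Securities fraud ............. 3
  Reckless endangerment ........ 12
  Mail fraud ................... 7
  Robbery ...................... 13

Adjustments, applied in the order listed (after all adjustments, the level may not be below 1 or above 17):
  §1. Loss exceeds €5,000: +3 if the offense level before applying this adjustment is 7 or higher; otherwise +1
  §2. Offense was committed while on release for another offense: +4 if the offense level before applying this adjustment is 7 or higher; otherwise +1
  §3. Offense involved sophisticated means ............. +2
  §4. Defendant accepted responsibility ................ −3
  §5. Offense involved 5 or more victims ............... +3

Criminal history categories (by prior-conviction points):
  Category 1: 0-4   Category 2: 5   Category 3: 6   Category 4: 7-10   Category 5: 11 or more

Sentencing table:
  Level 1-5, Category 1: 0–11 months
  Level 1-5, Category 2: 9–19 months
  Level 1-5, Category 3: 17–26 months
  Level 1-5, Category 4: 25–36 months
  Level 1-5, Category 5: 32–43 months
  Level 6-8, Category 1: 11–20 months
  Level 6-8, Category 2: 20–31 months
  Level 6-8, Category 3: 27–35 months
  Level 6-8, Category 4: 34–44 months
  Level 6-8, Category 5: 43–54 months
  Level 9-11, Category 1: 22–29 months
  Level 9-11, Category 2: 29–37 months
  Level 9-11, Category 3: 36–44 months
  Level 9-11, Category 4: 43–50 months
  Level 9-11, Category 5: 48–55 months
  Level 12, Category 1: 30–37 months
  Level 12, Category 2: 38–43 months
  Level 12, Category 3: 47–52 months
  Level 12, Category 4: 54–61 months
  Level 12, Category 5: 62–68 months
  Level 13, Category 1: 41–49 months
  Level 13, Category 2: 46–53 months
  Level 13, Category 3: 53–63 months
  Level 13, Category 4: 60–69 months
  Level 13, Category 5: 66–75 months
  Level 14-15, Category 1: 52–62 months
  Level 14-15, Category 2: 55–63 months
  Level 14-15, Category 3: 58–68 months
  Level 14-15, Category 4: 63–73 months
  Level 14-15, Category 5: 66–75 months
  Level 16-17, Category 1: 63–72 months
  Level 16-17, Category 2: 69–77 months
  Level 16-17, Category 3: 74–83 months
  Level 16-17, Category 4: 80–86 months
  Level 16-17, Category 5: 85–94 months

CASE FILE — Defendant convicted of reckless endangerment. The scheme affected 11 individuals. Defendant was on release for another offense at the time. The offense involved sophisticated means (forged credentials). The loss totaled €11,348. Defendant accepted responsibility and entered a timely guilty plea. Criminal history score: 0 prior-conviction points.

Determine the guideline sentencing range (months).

63-72 months

Base offense level for reckless endangerment: 12.
§1 applies (level before this adjustment is 12 ≥ 7, so +3): 12 + 3 = 15.
§2 applies (level before this adjustment is 15 ≥ 7, so +4): 15 + 4 = 19.
§3 applies: 19 + 2 = 21.
§4 applies: 21 − 3 = 18.
§5 applies: 18 + 3 = 21.
Level 21 exceeds the maximum of 17; capped at 17.
Final offense level: 17.
Criminal history: 0 prior points → Category 1 (0-4).
Level 17 falls in the 16-17 band.
Grid: Level 16-17 × Category 1 = 63-72 months.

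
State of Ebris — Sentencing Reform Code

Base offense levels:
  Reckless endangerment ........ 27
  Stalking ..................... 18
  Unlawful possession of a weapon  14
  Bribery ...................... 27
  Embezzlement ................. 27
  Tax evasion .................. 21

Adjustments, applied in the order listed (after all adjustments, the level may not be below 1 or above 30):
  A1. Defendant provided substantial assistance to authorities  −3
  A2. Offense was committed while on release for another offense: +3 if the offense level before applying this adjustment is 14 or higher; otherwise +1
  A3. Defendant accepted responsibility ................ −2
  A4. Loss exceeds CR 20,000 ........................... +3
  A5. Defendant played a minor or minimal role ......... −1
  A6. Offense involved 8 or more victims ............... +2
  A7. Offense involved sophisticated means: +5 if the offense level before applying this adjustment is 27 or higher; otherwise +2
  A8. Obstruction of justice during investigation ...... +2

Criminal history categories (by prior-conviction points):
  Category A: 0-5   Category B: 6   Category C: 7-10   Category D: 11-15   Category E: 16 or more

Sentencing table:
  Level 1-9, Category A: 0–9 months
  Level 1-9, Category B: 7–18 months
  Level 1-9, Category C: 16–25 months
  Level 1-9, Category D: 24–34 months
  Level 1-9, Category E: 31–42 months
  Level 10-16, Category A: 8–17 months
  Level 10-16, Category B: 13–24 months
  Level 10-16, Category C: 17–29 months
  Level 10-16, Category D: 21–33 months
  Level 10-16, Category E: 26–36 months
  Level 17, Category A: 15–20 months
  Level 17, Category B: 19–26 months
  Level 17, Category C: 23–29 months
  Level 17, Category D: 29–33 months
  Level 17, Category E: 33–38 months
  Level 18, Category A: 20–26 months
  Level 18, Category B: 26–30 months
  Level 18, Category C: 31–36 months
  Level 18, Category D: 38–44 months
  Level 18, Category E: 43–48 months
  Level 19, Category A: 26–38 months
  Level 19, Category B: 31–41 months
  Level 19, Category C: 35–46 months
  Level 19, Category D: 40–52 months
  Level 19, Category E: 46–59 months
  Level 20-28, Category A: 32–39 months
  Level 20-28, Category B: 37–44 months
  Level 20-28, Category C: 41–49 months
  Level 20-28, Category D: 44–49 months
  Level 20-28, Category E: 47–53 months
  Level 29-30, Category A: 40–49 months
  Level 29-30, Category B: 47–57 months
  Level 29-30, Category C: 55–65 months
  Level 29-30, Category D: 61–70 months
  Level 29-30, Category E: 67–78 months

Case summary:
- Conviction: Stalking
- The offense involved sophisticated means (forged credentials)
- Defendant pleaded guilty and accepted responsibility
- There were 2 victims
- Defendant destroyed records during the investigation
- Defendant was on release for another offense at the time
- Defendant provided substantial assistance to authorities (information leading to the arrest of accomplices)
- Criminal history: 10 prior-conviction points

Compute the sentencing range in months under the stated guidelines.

Base offense level for stalking: 18.
A1 applies: 18 − 3 = 15.
A2 applies (level before this adjustment is 15 ≥ 14, so +3): 15 + 3 = 18.
A3 applies: 18 − 2 = 16.
A6 does not apply.
A7 applies (level before this adjustment is 16 < 27, so +2): 16 + 2 = 18.
A8 applies: 18 + 2 = 20.
Final offense level: 20.
Criminal history: 10 prior points → Category C (7-10).
Level 20 falls in the 20-28 band.
Grid: Level 20-28 × Category C = 41-49 months.

41-49 months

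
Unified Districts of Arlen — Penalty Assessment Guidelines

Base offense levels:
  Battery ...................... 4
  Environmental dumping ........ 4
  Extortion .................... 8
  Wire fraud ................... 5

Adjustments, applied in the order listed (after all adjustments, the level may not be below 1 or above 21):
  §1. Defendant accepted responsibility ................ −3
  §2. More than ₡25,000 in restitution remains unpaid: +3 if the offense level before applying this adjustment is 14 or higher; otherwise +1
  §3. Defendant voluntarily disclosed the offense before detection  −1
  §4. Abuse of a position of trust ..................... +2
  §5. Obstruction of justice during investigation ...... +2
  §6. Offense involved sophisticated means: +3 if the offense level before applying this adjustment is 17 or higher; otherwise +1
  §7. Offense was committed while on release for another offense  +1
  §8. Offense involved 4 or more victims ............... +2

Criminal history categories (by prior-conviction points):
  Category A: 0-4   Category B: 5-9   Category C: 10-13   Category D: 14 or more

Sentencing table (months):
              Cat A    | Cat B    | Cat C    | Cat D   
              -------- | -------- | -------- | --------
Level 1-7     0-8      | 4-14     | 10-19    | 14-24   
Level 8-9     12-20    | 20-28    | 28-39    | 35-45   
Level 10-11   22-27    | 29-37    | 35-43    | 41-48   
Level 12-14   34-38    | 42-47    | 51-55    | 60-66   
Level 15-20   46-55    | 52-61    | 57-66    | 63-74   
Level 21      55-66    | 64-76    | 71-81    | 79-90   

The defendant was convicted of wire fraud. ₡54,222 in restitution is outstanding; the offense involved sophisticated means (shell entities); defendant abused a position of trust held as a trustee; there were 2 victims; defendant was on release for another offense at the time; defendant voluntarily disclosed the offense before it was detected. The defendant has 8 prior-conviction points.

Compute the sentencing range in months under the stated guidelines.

Base offense level for wire fraud: 5.
§1 does not apply.
§2 applies (level before this adjustment is 5 < 14, so +1): 5 + 1 = 6.
§3 applies: 6 − 1 = 5.
§4 applies: 5 + 2 = 7.
§5 does not apply.
§6 applies (level before this adjustment is 7 < 17, so +1): 7 + 1 = 8.
§7 applies: 8 + 1 = 9.
§8 does not apply.
Final offense level: 9.
Criminal history: 8 prior points → Category B (5-9).
Level 9 falls in the 8-9 band.
Grid: Level 8-9 × Category B = 20-28 months.

20-28 months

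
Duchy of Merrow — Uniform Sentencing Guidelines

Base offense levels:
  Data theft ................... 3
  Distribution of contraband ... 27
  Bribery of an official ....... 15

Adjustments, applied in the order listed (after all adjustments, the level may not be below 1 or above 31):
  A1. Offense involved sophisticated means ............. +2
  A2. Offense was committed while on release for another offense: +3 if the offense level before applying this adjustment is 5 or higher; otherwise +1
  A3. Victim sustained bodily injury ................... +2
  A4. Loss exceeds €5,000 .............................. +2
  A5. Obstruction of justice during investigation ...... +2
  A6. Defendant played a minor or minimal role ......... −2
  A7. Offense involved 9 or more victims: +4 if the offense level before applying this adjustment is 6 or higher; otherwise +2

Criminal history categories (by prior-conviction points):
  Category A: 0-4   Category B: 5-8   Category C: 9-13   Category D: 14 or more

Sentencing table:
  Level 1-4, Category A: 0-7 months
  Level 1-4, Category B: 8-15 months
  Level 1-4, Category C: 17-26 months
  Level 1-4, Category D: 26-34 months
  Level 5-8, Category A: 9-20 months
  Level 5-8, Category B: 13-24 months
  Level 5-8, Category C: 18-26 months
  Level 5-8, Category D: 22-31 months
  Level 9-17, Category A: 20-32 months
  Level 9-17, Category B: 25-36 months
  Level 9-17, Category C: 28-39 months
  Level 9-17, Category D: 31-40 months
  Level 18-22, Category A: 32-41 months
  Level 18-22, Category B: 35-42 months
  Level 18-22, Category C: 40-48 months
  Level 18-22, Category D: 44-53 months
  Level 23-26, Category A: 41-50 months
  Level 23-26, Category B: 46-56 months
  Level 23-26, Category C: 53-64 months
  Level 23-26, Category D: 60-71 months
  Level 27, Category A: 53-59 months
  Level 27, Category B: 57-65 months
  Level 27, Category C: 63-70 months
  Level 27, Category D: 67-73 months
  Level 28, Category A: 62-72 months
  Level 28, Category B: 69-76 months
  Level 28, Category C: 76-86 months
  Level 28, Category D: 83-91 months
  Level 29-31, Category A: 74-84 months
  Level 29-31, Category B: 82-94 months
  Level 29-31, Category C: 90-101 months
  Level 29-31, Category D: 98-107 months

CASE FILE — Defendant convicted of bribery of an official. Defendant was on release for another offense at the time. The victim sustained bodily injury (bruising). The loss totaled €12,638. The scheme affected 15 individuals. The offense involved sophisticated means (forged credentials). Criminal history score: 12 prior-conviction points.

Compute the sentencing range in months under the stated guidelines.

Base offense level for bribery of an official: 15.
A1 applies: 15 + 2 = 17.
A2 applies (level before this adjustment is 17 ≥ 5, so +3): 17 + 3 = 20.
A3 applies: 20 + 2 = 22.
A4 applies: 22 + 2 = 24.
A5 does not apply.
A7 applies (level before this adjustment is 24 ≥ 6, so +4): 24 + 4 = 28.
Final offense level: 28.
Criminal history: 12 prior points → Category C (9-13).
Level 28 falls in the 28 band.
Grid: Level 28 × Category C = 76-86 months.

76-86 months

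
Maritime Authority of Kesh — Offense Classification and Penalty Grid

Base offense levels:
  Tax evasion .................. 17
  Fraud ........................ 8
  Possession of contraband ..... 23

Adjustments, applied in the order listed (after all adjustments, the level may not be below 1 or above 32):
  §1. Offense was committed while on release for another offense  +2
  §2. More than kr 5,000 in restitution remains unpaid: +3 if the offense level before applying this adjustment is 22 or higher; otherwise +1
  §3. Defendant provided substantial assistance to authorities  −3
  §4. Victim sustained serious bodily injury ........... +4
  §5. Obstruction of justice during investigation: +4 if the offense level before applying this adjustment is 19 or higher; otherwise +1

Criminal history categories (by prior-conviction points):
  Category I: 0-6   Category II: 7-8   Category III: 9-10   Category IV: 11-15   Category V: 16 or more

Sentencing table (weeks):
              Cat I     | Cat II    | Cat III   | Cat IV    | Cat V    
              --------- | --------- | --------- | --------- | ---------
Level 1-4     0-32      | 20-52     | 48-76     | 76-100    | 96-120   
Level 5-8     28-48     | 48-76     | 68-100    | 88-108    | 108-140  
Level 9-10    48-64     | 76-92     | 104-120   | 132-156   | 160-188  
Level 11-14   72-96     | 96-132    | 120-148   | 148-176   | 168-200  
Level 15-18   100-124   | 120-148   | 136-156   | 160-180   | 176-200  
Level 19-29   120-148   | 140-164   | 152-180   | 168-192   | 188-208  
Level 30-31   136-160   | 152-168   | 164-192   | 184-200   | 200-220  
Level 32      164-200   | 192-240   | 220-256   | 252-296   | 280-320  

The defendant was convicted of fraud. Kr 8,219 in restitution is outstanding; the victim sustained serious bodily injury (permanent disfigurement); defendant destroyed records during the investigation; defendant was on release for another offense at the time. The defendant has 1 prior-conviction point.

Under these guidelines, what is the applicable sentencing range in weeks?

Base offense level for fraud: 8.
§1 applies: 8 + 2 = 10.
§2 applies (level before this adjustment is 10 < 22, so +1): 10 + 1 = 11.
§4 applies: 11 + 4 = 15.
§5 applies (level before this adjustment is 15 < 19, so +1): 15 + 1 = 16.
Final offense level: 16.
Criminal history: 1 prior point → Category I (0-6).
Level 16 falls in the 15-18 band.
Grid: Level 15-18 × Category I = 100-124 weeks.

100-124 weeks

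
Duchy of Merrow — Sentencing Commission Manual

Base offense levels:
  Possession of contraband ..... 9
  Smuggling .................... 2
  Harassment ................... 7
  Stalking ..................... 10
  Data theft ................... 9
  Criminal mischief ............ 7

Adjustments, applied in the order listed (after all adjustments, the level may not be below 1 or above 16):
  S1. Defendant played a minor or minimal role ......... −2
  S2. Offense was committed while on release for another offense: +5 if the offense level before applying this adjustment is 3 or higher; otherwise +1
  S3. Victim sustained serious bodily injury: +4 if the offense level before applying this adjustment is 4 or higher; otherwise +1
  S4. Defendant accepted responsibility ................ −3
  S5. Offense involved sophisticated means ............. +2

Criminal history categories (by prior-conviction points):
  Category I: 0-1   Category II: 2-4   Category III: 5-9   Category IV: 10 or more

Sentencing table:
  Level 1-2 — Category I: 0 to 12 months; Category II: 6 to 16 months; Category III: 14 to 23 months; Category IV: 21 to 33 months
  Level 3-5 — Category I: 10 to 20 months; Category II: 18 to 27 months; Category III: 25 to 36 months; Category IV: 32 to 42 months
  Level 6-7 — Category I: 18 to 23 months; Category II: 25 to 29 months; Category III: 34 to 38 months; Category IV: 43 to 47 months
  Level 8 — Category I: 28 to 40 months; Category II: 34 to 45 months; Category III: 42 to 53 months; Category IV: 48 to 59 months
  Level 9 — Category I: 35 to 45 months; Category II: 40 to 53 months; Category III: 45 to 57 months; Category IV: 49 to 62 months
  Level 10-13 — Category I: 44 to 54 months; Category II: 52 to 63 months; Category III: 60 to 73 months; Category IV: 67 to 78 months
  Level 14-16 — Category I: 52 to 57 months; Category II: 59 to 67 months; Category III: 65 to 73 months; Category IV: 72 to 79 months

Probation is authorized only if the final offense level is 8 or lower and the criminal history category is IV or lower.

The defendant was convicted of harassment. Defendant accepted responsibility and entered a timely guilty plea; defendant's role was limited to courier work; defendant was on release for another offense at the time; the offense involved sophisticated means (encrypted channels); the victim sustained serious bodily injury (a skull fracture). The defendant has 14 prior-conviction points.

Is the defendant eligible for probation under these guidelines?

No

Base offense level for harassment: 7.
S1 applies: 7 − 2 = 5.
S2 applies (level before this adjustment is 5 ≥ 3, so +5): 5 + 5 = 10.
S3 applies (level before this adjustment is 10 ≥ 4, so +4): 10 + 4 = 14.
S4 applies: 14 − 3 = 11.
S5 applies: 11 + 2 = 13.
Final offense level: 13.
Criminal history: 14 prior points → Category IV (10+).
Level 13 falls in the 10-13 band.
Grid: Level 10-13 × Category IV = 67-78 months.
Probation check: level 13 > 8 and category IV ≤ IV → not eligible.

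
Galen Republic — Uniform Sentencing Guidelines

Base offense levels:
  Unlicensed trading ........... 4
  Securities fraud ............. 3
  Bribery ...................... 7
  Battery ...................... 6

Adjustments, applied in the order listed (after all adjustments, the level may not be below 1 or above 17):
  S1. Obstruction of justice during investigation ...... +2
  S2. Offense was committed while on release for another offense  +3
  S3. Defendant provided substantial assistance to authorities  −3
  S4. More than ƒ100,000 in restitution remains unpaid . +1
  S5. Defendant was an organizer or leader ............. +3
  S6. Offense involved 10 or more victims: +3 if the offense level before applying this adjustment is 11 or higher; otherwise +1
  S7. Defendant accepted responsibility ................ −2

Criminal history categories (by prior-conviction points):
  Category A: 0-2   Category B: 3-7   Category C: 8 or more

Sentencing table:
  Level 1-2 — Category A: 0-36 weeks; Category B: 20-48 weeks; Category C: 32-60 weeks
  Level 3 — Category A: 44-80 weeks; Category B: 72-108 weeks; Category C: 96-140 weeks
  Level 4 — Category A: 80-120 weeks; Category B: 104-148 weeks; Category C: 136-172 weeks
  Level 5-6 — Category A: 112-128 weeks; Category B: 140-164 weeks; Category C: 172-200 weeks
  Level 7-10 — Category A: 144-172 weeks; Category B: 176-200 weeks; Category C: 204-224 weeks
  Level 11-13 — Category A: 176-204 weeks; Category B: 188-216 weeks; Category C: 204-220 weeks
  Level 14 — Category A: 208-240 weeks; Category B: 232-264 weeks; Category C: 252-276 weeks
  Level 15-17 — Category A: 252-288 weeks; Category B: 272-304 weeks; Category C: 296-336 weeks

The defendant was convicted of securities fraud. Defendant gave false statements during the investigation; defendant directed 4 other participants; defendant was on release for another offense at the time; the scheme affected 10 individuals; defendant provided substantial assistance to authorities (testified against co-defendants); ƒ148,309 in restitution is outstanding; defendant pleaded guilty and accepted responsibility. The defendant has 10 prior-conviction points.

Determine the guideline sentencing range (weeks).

Base offense level for securities fraud: 3.
S1 applies: 3 + 2 = 5.
S2 applies: 5 + 3 = 8.
S3 applies: 8 − 3 = 5.
S4 applies: 5 + 1 = 6.
S5 applies: 6 + 3 = 9.
S6 applies (level before this adjustment is 9 < 11, so +1): 9 + 1 = 10.
S7 applies: 10 − 2 = 8.
Final offense level: 8.
Criminal history: 10 prior points → Category C (8+).
Level 8 falls in the 7-10 band.
Grid: Level 7-10 × Category C = 204-224 weeks.

204-224 weeks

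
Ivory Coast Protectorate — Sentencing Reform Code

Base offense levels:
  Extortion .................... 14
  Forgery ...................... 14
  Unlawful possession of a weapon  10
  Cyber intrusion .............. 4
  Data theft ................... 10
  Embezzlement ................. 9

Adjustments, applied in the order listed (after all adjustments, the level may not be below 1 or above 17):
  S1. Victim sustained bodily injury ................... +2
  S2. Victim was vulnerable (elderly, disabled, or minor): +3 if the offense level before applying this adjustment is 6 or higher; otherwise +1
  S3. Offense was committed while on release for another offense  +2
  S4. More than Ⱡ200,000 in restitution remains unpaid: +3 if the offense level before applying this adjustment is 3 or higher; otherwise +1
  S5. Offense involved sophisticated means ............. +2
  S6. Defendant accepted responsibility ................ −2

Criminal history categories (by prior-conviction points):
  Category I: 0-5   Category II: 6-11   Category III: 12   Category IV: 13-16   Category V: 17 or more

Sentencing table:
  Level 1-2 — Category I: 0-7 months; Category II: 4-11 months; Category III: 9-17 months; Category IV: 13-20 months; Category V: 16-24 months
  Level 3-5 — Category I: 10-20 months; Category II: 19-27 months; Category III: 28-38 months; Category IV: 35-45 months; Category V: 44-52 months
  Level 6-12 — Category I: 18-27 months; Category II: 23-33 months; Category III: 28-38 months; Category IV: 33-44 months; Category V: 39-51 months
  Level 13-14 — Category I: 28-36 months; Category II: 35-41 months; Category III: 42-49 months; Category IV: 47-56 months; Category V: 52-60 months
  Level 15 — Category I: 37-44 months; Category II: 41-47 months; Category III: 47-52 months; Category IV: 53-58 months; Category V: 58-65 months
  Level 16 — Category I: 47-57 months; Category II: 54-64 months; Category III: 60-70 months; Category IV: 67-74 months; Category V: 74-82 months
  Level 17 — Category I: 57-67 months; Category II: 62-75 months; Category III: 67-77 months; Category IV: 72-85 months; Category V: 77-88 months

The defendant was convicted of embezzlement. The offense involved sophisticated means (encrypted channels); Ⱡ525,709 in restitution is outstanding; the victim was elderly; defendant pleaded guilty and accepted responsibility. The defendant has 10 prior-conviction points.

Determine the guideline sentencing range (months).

41-47 months

Base offense level for embezzlement: 9.
S1 does not apply.
S2 applies (level before this adjustment is 9 ≥ 6, so +3): 9 + 3 = 12.
S4 applies (level before this adjustment is 12 ≥ 3, so +3): 12 + 3 = 15.
S5 applies: 15 + 2 = 17.
S6 applies: 17 − 2 = 15.
Final offense level: 15.
Criminal history: 10 prior points → Category II (6-11).
Level 15 falls in the 15 band.
Grid: Level 15 × Category II = 41-47 months.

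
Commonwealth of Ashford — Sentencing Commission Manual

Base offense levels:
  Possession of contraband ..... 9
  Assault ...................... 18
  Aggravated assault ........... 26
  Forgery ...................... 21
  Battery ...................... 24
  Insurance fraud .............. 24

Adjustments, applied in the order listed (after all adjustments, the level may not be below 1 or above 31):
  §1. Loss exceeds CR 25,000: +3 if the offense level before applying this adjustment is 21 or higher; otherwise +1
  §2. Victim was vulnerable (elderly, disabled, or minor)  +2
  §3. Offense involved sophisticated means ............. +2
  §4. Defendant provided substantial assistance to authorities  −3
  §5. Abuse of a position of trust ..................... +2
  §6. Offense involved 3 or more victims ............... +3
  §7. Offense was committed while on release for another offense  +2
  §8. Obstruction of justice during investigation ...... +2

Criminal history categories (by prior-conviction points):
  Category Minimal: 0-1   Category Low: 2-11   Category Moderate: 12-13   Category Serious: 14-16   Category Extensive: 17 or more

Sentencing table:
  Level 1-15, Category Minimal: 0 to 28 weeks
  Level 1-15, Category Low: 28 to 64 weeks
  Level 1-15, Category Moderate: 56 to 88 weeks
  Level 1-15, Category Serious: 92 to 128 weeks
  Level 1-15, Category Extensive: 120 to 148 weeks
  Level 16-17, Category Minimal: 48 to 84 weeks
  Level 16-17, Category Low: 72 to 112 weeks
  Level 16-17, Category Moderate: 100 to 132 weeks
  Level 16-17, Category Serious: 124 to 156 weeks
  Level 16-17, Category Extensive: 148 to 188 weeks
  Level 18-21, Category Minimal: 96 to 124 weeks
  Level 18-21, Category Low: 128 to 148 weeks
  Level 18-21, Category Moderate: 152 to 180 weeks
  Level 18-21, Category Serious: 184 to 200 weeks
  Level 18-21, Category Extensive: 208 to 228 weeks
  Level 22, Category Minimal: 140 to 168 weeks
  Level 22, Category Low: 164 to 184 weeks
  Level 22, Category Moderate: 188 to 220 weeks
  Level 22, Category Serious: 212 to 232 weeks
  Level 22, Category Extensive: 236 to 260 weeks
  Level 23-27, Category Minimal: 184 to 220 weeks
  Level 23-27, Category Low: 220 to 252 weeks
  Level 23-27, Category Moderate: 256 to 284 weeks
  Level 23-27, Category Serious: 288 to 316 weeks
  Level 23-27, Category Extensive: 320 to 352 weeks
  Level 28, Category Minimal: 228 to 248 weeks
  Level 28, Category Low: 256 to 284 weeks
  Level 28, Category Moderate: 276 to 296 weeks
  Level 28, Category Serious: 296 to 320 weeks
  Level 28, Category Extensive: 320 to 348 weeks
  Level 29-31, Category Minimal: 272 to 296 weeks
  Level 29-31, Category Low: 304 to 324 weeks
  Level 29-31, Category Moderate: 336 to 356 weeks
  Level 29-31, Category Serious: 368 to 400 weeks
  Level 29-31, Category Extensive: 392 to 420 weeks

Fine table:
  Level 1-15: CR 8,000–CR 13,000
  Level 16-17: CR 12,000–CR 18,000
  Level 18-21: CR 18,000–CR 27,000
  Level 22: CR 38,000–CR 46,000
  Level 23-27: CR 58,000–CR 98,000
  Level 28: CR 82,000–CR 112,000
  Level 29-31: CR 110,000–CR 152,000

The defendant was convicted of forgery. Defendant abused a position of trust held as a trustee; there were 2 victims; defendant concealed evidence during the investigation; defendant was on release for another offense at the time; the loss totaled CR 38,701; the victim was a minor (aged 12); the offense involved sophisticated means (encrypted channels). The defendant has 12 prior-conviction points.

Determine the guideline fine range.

Base offense level for forgery: 21.
§1 applies (level before this adjustment is 21 ≥ 21, so +3): 21 + 3 = 24.
§2 applies: 24 + 2 = 26.
§3 applies: 26 + 2 = 28.
§5 applies: 28 + 2 = 30.
§6 does not apply.
§7 applies: 30 + 2 = 32.
§8 applies: 32 + 2 = 34.
Level 34 exceeds the maximum of 31; capped at 31.
Final offense level: 31.
Level 31 falls in the 29-31 band.
Fine table: Level 29-31 → CR 110,000–CR 152,000.

CR 110,000–CR 152,000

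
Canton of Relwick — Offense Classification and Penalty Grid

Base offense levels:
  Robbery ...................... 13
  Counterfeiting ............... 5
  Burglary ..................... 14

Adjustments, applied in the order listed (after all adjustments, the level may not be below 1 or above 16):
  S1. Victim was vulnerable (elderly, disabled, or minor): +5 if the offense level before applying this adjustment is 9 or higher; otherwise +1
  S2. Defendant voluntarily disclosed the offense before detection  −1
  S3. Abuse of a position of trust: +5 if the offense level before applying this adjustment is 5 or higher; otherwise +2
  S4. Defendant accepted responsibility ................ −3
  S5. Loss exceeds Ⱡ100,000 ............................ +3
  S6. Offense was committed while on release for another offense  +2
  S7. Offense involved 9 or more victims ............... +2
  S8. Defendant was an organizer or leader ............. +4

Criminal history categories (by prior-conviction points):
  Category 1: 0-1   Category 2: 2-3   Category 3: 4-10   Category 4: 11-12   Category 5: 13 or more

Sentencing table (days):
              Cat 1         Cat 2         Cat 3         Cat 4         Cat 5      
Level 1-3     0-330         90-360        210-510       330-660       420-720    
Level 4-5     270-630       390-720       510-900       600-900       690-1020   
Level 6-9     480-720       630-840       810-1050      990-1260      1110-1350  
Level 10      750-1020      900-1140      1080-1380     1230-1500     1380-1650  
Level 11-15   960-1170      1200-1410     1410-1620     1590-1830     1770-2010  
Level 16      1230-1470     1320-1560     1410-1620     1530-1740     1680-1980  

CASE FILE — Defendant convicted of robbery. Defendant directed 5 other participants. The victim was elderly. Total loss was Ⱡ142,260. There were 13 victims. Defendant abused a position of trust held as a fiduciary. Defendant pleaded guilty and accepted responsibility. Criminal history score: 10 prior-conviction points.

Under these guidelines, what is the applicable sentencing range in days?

1410-1620 days

Base offense level for robbery: 13.
S1 applies (level before this adjustment is 13 ≥ 9, so +5): 13 + 5 = 18.
S2 does not apply.
S3 applies (level before this adjustment is 18 ≥ 5, so +5): 18 + 5 = 23.
S4 applies: 23 − 3 = 20.
S5 applies: 20 + 3 = 23.
S6 does not apply.
S7 applies: 23 + 2 = 25.
S8 applies: 25 + 4 = 29.
Level 29 exceeds the maximum of 16; capped at 16.
Final offense level: 16.
Criminal history: 10 prior points → Category 3 (4-10).
Level 16 falls in the 16 band.
Grid: Level 16 × Category 3 = 1410-1620 days.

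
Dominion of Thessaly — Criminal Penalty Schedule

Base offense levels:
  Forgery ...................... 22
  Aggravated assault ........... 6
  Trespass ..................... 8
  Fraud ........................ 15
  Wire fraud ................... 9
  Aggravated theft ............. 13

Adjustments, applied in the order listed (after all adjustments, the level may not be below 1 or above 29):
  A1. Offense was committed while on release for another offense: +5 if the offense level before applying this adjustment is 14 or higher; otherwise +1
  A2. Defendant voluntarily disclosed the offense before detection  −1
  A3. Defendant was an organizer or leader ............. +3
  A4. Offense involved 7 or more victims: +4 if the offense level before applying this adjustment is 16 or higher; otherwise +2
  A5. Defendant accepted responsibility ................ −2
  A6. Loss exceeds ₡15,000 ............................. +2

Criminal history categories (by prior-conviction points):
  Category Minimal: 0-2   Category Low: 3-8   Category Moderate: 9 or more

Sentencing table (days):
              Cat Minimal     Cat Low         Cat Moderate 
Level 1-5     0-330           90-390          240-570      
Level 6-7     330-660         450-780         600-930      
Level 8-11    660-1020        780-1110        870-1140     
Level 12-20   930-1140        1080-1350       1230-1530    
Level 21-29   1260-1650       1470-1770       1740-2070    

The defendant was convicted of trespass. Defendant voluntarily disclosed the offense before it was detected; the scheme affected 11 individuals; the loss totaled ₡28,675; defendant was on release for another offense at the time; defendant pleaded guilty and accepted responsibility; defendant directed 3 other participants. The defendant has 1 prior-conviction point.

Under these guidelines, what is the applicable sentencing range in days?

930-1140 days

Base offense level for trespass: 8.
A1 applies (level before this adjustment is 8 < 14, so +1): 8 + 1 = 9.
A2 applies: 9 − 1 = 8.
A3 applies: 8 + 3 = 11.
A4 applies (level before this adjustment is 11 < 16, so +2): 11 + 2 = 13.
A5 applies: 13 − 2 = 11.
A6 applies: 11 + 2 = 13.
Final offense level: 13.
Criminal history: 1 prior point → Category Minimal (0-2).
Level 13 falls in the 12-20 band.
Grid: Level 12-20 × Category Minimal = 930-1140 days.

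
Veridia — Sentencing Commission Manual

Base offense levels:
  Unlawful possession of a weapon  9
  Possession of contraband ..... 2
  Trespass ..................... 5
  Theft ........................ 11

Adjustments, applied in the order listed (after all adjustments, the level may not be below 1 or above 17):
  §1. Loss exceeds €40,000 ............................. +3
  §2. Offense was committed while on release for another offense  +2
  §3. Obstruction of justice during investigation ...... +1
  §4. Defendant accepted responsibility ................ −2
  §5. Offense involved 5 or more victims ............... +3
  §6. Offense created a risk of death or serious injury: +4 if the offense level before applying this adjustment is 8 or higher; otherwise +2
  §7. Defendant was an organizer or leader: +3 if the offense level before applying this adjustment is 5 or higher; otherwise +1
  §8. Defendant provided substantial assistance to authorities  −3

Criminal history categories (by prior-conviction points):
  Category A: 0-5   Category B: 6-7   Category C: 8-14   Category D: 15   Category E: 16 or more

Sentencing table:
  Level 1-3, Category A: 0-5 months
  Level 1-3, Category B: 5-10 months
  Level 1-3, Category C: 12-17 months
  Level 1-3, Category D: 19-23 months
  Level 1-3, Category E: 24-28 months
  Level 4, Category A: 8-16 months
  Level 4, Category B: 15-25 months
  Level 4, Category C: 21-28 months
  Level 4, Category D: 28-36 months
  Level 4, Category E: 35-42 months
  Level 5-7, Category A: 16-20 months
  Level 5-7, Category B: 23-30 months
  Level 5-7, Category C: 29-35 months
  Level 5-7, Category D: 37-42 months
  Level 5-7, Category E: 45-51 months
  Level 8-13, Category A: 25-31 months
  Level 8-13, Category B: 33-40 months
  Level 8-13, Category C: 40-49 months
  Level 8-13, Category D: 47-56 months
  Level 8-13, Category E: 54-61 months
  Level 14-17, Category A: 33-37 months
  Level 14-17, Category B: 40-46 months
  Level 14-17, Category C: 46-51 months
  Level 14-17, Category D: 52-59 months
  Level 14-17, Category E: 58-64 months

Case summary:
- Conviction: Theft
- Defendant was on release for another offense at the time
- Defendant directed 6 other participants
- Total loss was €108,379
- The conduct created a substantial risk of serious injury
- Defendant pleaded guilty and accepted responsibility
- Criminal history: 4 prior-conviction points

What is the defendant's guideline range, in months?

33-37 months

Base offense level for theft: 11.
§1 applies: 11 + 3 = 14.
§2 applies: 14 + 2 = 16.
§4 applies: 16 − 2 = 14.
§5 does not apply.
§6 applies (level before this adjustment is 14 ≥ 8, so +4): 14 + 4 = 18.
§7 applies (level before this adjustment is 18 ≥ 5, so +3): 18 + 3 = 21.
Level 21 exceeds the maximum of 17; capped at 17.
Final offense level: 17.
Criminal history: 4 prior points → Category A (0-5).
Level 17 falls in the 14-17 band.
Grid: Level 14-17 × Category A = 33-37 months.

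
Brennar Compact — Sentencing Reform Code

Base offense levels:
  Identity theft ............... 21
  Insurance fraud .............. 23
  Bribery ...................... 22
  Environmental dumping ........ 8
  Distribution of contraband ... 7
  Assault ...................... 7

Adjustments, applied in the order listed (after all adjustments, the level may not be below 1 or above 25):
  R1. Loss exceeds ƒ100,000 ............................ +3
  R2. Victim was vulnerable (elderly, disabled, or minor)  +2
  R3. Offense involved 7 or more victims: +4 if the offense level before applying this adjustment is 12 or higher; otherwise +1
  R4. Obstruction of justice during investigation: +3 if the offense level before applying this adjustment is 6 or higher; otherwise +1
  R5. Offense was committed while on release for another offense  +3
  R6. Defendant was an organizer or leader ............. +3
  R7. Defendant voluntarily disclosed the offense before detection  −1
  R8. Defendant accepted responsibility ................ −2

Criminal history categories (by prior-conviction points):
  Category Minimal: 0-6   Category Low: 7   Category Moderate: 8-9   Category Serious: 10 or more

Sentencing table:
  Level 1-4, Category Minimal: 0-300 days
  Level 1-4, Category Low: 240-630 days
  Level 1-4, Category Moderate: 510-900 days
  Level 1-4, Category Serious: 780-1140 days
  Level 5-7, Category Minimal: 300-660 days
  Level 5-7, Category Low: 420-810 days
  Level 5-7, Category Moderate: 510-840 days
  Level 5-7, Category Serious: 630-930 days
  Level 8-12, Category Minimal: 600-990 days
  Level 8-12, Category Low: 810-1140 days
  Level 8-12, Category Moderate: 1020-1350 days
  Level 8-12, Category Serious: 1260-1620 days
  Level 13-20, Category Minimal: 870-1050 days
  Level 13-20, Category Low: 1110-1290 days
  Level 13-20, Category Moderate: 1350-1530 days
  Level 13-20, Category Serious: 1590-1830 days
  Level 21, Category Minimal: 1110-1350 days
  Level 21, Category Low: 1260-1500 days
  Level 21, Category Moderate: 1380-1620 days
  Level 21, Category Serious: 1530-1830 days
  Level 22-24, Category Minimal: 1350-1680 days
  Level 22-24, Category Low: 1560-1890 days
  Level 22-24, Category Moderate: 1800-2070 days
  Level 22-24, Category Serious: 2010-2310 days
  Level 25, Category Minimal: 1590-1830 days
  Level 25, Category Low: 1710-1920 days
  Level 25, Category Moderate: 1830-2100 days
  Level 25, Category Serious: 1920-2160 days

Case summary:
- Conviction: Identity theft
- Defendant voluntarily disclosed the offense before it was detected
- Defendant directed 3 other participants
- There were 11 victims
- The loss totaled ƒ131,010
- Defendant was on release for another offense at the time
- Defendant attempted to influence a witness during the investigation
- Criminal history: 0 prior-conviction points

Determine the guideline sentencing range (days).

Base offense level for identity theft: 21.
R1 applies: 21 + 3 = 24.
R2 does not apply.
R3 applies (level before this adjustment is 24 ≥ 12, so +4): 24 + 4 = 28.
R4 applies (level before this adjustment is 28 ≥ 6, so +3): 28 + 3 = 31.
R5 applies: 31 + 3 = 34.
R6 applies: 34 + 3 = 37.
R7 applies: 37 − 1 = 36.
R8 does not apply.
Level 36 exceeds the maximum of 25; capped at 25.
Final offense level: 25.
Criminal history: 0 prior points → Category Minimal (0-6).
Level 25 falls in the 25 band.
Grid: Level 25 × Category Minimal = 1590-1830 days.

1590-1830 days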